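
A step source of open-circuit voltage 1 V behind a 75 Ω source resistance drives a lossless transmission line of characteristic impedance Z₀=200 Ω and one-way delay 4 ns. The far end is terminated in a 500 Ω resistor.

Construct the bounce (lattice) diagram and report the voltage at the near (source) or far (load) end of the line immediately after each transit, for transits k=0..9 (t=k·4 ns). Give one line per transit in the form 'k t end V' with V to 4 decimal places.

0 0 source 0.7273
1 4 load 1.0390
2 8 source 0.8973
3 12 load 0.8366
4 16 source 0.8642
5 20 load 0.8760
6 24 source 0.8706
7 28 load 0.8683
8 32 source 0.8694
9 36 load 0.8698

Γ_L=0.428571, Γ_S=-0.454545; launch V₁=1·200/275=0.727273
k=0 src: V=0.7273
k=1 load: inc=0.727273, refl=0.727273·0.428571=0.3117; V=0.000000+0.727273+0.311688=1.0390
k=2 src: inc=0.311688, refl=0.311688·-0.454545=-0.1417; V=0.727273+0.311688+-0.141677=0.8973
k=3 load: inc=-0.141677, refl=-0.141677·0.428571=-0.0607; V=1.038961+-0.141677+-0.060719=0.8366
k=4 src: inc=-0.060719, refl=-0.060719·-0.454545=0.0276; V=0.897285+-0.060719+0.027599=0.8642
k=5 load: inc=0.027599, refl=0.027599·0.428571=0.0118; V=0.836566+0.027599+0.011828=0.8760
k=6 src: inc=0.011828, refl=0.011828·-0.454545=-0.0054; V=0.864165+0.011828+-0.005376=0.8706
k=7 load: inc=-0.005376, refl=-0.005376·0.428571=-0.0023; V=0.875994+-0.005376+-0.002304=0.8683
k=8 src: inc=-0.002304, refl=-0.002304·-0.454545=0.0010; V=0.870617+-0.002304+0.001047=0.8694
k=9 load: inc=0.001047, refl=0.001047·0.428571=0.0004; V=0.868313+0.001047+0.000449=0.8698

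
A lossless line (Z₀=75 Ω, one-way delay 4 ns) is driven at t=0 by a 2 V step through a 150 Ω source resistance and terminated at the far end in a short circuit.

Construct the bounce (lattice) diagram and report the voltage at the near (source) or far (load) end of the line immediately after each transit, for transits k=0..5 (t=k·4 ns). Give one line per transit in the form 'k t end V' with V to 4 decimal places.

Γ_L=-1.000000, Γ_S=0.333333; launch V₁=2·75/225=0.666667
k=0 src: V=0.6667
k=1 load: inc=0.666667, refl=0.666667·-1.000000=-0.6667; V=0.000000+0.666667+-0.666667=0.0000
k=2 src: inc=-0.666667, refl=-0.666667·0.333333=-0.2222; V=0.666667+-0.666667+-0.222222=-0.2222
k=3 load: inc=-0.222222, refl=-0.222222·-1.000000=0.2222; V=0.000000+-0.222222+0.222222=0.0000
k=4 src: inc=0.222222, refl=0.222222·0.333333=0.0741; V=-0.222222+0.222222+0.074074=0.0741
k=5 load: inc=0.074074, refl=0.074074·-1.000000=-0.0741; V=0.000000+0.074074+-0.074074=0.0000

0 0 source 0.6667
1 4 load 0.0000
2 8 source -0.2222
3 12 load 0.0000
4 16 source 0.0741
5 20 load 0.0000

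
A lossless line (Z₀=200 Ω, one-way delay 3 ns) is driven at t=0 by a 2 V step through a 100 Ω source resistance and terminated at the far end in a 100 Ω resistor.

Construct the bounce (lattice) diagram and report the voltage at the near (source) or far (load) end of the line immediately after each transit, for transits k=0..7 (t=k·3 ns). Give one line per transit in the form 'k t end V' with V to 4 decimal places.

0 0 source 1.3333
1 3 load 0.8889
2 6 source 1.0370
3 9 load 0.9877
4 12 source 1.0041
5 15 load 0.9986
6 18 source 1.0005
7 21 load 0.9998

Γ_L=-0.333333, Γ_S=-0.333333; launch V₁=2·200/300=1.333333
k=0 src: V=1.3333
k=1 load: inc=1.333333, refl=1.333333·-0.333333=-0.4444; V=0.000000+1.333333+-0.444444=0.8889
k=2 src: inc=-0.444444, refl=-0.444444·-0.333333=0.1481; V=1.333333+-0.444444+0.148148=1.0370
k=3 load: inc=0.148148, refl=0.148148·-0.333333=-0.0494; V=0.888889+0.148148+-0.049383=0.9877
k=4 src: inc=-0.049383, refl=-0.049383·-0.333333=0.0165; V=1.037037+-0.049383+0.016461=1.0041
k=5 load: inc=0.016461, refl=0.016461·-0.333333=-0.0055; V=0.987654+0.016461+-0.005487=0.9986
k=6 src: inc=-0.005487, refl=-0.005487·-0.333333=0.0018; V=1.004115+-0.005487+0.001829=1.0005
k=7 load: inc=0.001829, refl=0.001829·-0.333333=-0.0006; V=0.998628+0.001829+-0.000610=0.9998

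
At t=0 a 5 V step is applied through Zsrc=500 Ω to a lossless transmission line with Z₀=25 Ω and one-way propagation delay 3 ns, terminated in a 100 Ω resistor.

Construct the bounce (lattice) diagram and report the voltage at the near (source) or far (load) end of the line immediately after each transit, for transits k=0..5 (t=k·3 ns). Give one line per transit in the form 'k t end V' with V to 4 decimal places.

Γ_L=0.600000, Γ_S=0.904762; launch V₁=5·25/525=0.238095
k=0 src: V=0.2381
k=1 load: inc=0.238095, refl=0.238095·0.600000=0.1429; V=0.000000+0.238095+0.142857=0.3810
k=2 src: inc=0.142857, refl=0.142857·0.904762=0.1293; V=0.238095+0.142857+0.129252=0.5102
k=3 load: inc=0.129252, refl=0.129252·0.600000=0.0776; V=0.380952+0.129252+0.077551=0.5878
k=4 src: inc=0.077551, refl=0.077551·0.904762=0.0702; V=0.510204+0.077551+0.070165=0.6579
k=5 load: inc=0.070165, refl=0.070165·0.600000=0.0421; V=0.587755+0.070165+0.042099=0.7000

0 0 source 0.2381
1 3 load 0.3810
2 6 source 0.5102
3 9 load 0.5878
4 12 source 0.6579
5 15 load 0.7000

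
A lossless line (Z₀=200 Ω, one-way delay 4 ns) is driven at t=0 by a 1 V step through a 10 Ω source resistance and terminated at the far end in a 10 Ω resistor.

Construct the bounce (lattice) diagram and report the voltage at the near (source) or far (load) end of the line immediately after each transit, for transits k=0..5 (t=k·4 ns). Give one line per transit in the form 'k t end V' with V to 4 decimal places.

0 0 source 0.9524
1 4 load 0.0907
2 8 source 0.8703
3 12 load 0.1650
4 16 source 0.8031
5 20 load 0.2257

Γ_L=-0.904762, Γ_S=-0.904762; launch V₁=1·200/210=0.952381
k=0 src: V=0.9524
k=1 load: inc=0.952381, refl=0.952381·-0.904762=-0.8617; V=0.000000+0.952381+-0.861678=0.0907
k=2 src: inc=-0.861678, refl=-0.861678·-0.904762=0.7796; V=0.952381+-0.861678+0.779613=0.8703
k=3 load: inc=0.779613, refl=0.779613·-0.904762=-0.7054; V=0.090703+0.779613+-0.705365=0.1650
k=4 src: inc=-0.705365, refl=-0.705365·-0.904762=0.6382; V=0.870316+-0.705365+0.638187=0.8031
k=5 load: inc=0.638187, refl=0.638187·-0.904762=-0.5774; V=0.164952+0.638187+-0.577407=0.2257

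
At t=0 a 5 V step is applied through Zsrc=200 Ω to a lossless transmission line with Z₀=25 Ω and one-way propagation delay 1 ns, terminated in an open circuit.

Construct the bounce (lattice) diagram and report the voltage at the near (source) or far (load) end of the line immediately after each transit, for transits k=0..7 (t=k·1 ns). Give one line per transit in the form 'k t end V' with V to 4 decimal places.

0 0 source 0.5556
1 1 load 1.1111
2 2 source 1.5432
3 3 load 1.9753
4 4 source 2.3114
5 5 load 2.6475
6 6 source 2.9089
7 7 load 3.1702

Γ_L=1.000000, Γ_S=0.777778; launch V₁=5·25/225=0.555556
k=0 src: V=0.5556
k=1 load: inc=0.555556, refl=0.555556·1.000000=0.5556; V=0.000000+0.555556+0.555556=1.1111
k=2 src: inc=0.555556, refl=0.555556·0.777778=0.4321; V=0.555556+0.555556+0.432099=1.5432
k=3 load: inc=0.432099, refl=0.432099·1.000000=0.4321; V=1.111111+0.432099+0.432099=1.9753
k=4 src: inc=0.432099, refl=0.432099·0.777778=0.3361; V=1.543210+0.432099+0.336077=2.3114
k=5 load: inc=0.336077, refl=0.336077·1.000000=0.3361; V=1.975309+0.336077+0.336077=2.6475
k=6 src: inc=0.336077, refl=0.336077·0.777778=0.2614; V=2.311385+0.336077+0.261393=2.9089
k=7 load: inc=0.261393, refl=0.261393·1.000000=0.2614; V=2.647462+0.261393+0.261393=3.1702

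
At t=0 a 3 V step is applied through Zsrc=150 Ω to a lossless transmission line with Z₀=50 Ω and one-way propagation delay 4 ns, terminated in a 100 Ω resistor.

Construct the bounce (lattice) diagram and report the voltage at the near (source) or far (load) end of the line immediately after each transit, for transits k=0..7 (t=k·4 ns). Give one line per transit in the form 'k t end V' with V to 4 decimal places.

0 0 source 0.7500
1 4 load 1.0000
2 8 source 1.1250
3 12 load 1.1667
4 16 source 1.1875
5 20 load 1.1944
6 24 source 1.1979
7 28 load 1.1991

Γ_L=0.333333, Γ_S=0.500000; launch V₁=3·50/200=0.750000
k=0 src: V=0.7500
k=1 load: inc=0.750000, refl=0.750000·0.333333=0.2500; V=0.000000+0.750000+0.250000=1.0000
k=2 src: inc=0.250000, refl=0.250000·0.500000=0.1250; V=0.750000+0.250000+0.125000=1.1250
k=3 load: inc=0.125000, refl=0.125000·0.333333=0.0417; V=1.000000+0.125000+0.041667=1.1667
k=4 src: inc=0.041667, refl=0.041667·0.500000=0.0208; V=1.125000+0.041667+0.020833=1.1875
k=5 load: inc=0.020833, refl=0.020833·0.333333=0.0069; V=1.166667+0.020833+0.006944=1.1944
k=6 src: inc=0.006944, refl=0.006944·0.500000=0.0035; V=1.187500+0.006944+0.003472=1.1979
k=7 load: inc=0.003472, refl=0.003472·0.333333=0.0012; V=1.194444+0.003472+0.001157=1.1991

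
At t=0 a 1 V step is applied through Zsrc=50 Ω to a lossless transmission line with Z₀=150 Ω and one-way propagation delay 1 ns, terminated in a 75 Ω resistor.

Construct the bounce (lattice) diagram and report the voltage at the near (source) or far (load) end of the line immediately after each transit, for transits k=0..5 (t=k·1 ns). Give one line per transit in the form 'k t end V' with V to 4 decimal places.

0 0 source 0.7500
1 1 load 0.5000
2 2 source 0.6250
3 3 load 0.5833
4 4 source 0.6042
5 5 load 0.5972

Γ_L=-0.333333, Γ_S=-0.500000; launch V₁=1·150/200=0.750000
k=0 src: V=0.7500
k=1 load: inc=0.750000, refl=0.750000·-0.333333=-0.2500; V=0.000000+0.750000+-0.250000=0.5000
k=2 src: inc=-0.250000, refl=-0.250000·-0.500000=0.1250; V=0.750000+-0.250000+0.125000=0.6250
k=3 load: inc=0.125000, refl=0.125000·-0.333333=-0.0417; V=0.500000+0.125000+-0.041667=0.5833
k=4 src: inc=-0.041667, refl=-0.041667·-0.500000=0.0208; V=0.625000+-0.041667+0.020833=0.6042
k=5 load: inc=0.020833, refl=0.020833·-0.333333=-0.0069; V=0.583333+0.020833+-0.006944=0.5972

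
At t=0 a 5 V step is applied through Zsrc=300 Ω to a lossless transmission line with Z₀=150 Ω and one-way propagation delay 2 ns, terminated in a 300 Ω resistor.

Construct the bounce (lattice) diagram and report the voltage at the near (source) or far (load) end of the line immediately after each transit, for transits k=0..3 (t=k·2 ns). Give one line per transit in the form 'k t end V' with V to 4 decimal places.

0 0 source 1.6667
1 2 load 2.2222
2 4 source 2.4074
3 6 load 2.4691

Γ_L=0.333333, Γ_S=0.333333; launch V₁=5·150/450=1.666667
k=0 src: V=1.6667
k=1 load: inc=1.666667, refl=1.666667·0.333333=0.5556; V=0.000000+1.666667+0.555556=2.2222
k=2 src: inc=0.555556, refl=0.555556·0.333333=0.1852; V=1.666667+0.555556+0.185185=2.4074
k=3 load: inc=0.185185, refl=0.185185·0.333333=0.0617; V=2.222222+0.185185+0.061728=2.4691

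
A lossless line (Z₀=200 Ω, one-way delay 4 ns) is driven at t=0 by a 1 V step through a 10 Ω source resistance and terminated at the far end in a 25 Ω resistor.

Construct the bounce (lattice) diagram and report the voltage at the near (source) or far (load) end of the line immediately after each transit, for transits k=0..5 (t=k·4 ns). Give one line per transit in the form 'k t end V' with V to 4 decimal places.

Γ_L=-0.777778, Γ_S=-0.904762; launch V₁=1·200/210=0.952381
k=0 src: V=0.9524
k=1 load: inc=0.952381, refl=0.952381·-0.777778=-0.7407; V=0.000000+0.952381+-0.740741=0.2116
k=2 src: inc=-0.740741, refl=-0.740741·-0.904762=0.6702; V=0.952381+-0.740741+0.670194=0.8818
k=3 load: inc=0.670194, refl=0.670194·-0.777778=-0.5213; V=0.211640+0.670194+-0.521262=0.3606
k=4 src: inc=-0.521262, refl=-0.521262·-0.904762=0.4716; V=0.881834+-0.521262+0.471618=0.8322
k=5 load: inc=0.471618, refl=0.471618·-0.777778=-0.3668; V=0.360572+0.471618+-0.366814=0.4654

0 0 source 0.9524
1 4 load 0.2116
2 8 source 0.8818
3 12 load 0.3606
4 16 source 0.8322
5 20 load 0.4654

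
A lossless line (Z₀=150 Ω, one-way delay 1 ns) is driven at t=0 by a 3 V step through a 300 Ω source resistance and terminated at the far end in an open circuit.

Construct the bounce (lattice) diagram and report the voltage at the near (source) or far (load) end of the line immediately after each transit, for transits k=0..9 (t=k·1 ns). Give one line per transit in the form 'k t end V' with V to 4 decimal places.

0 0 source 1.0000
1 1 load 2.0000
2 2 source 2.3333
3 3 load 2.6667
4 4 source 2.7778
5 5 load 2.8889
6 6 source 2.9259
7 7 load 2.9630
8 8 source 2.9753
9 9 load 2.9877

Γ_L=1.000000, Γ_S=0.333333; launch V₁=3·150/450=1.000000
k=0 src: V=1.0000
k=1 load: inc=1.000000, refl=1.000000·1.000000=1.0000; V=0.000000+1.000000+1.000000=2.0000
k=2 src: inc=1.000000, refl=1.000000·0.333333=0.3333; V=1.000000+1.000000+0.333333=2.3333
k=3 load: inc=0.333333, refl=0.333333·1.000000=0.3333; V=2.000000+0.333333+0.333333=2.6667
k=4 src: inc=0.333333, refl=0.333333·0.333333=0.1111; V=2.333333+0.333333+0.111111=2.7778
k=5 load: inc=0.111111, refl=0.111111·1.000000=0.1111; V=2.666667+0.111111+0.111111=2.8889
k=6 src: inc=0.111111, refl=0.111111·0.333333=0.0370; V=2.777778+0.111111+0.037037=2.9259
k=7 load: inc=0.037037, refl=0.037037·1.000000=0.0370; V=2.888889+0.037037+0.037037=2.9630
k=8 src: inc=0.037037, refl=0.037037·0.333333=0.0123; V=2.925926+0.037037+0.012346=2.9753
k=9 load: inc=0.012346, refl=0.012346·1.000000=0.0123; V=2.962963+0.012346+0.012346=2.9877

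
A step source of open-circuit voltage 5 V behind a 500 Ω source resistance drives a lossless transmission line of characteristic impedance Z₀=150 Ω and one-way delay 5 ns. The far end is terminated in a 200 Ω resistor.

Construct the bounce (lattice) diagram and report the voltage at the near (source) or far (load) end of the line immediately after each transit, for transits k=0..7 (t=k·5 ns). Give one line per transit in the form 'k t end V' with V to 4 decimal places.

Γ_L=0.142857, Γ_S=0.538462; launch V₁=5·150/650=1.153846
k=0 src: V=1.1538
k=1 load: inc=1.153846, refl=1.153846·0.142857=0.1648; V=0.000000+1.153846+0.164835=1.3187
k=2 src: inc=0.164835, refl=0.164835·0.538462=0.0888; V=1.153846+0.164835+0.088757=1.4074
k=3 load: inc=0.088757, refl=0.088757·0.142857=0.0127; V=1.318681+0.088757+0.012680=1.4201
k=4 src: inc=0.012680, refl=0.012680·0.538462=0.0068; V=1.407439+0.012680+0.006827=1.4269
k=5 load: inc=0.006827, refl=0.006827·0.142857=0.0010; V=1.420118+0.006827+0.000975=1.4279
k=6 src: inc=0.000975, refl=0.000975·0.538462=0.0005; V=1.426946+0.000975+0.000525=1.4284
k=7 load: inc=0.000525, refl=0.000525·0.142857=0.0001; V=1.427921+0.000525+0.000075=1.4285

0 0 source 1.1538
1 5 load 1.3187
2 10 source 1.4074
3 15 load 1.4201
4 20 source 1.4269
5 25 load 1.4279
6 30 source 1.4284
7 35 load 1.4285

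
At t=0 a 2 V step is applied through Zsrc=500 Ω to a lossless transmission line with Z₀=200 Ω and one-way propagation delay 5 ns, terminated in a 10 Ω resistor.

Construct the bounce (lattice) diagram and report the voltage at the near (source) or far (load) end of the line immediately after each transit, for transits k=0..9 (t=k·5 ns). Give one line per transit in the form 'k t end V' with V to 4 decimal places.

Γ_L=-0.904762, Γ_S=0.428571; launch V₁=2·200/700=0.571429
k=0 src: V=0.5714
k=1 load: inc=0.571429, refl=0.571429·-0.904762=-0.5170; V=0.000000+0.571429+-0.517007=0.0544
k=2 src: inc=-0.517007, refl=-0.517007·0.428571=-0.2216; V=0.571429+-0.517007+-0.221574=-0.1672
k=3 load: inc=-0.221574, refl=-0.221574·-0.904762=0.2005; V=0.054422+-0.221574+0.200472=0.0333
k=4 src: inc=0.200472, refl=0.200472·0.428571=0.0859; V=-0.167153+0.200472+0.085917=0.1192
k=5 load: inc=0.085917, refl=0.085917·-0.904762=-0.0777; V=0.033319+0.085917+-0.077734=0.0415
k=6 src: inc=-0.077734, refl=-0.077734·0.428571=-0.0333; V=0.119236+-0.077734+-0.033315=0.0082
k=7 load: inc=-0.033315, refl=-0.033315·-0.904762=0.0301; V=0.041502+-0.033315+0.030142=0.0383
k=8 src: inc=0.030142, refl=0.030142·0.428571=0.0129; V=0.008187+0.030142+0.012918=0.0512
k=9 load: inc=0.012918, refl=0.012918·-0.904762=-0.0117; V=0.038329+0.012918+-0.011688=0.0396

0 0 source 0.5714
1 5 load 0.0544
2 10 source -0.1672
3 15 load 0.0333
4 20 source 0.1192
5 25 load 0.0415
6 30 source 0.0082
7 35 load 0.0383
8 40 source 0.0512
9 45 load 0.0396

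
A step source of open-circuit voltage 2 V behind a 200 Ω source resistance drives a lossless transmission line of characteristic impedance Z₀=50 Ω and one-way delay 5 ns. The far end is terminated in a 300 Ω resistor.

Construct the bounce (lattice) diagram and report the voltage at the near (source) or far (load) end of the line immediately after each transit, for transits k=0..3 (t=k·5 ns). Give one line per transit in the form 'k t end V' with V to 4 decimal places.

Γ_L=0.714286, Γ_S=0.600000; launch V₁=2·50/250=0.400000
k=0 src: V=0.4000
k=1 load: inc=0.400000, refl=0.400000·0.714286=0.2857; V=0.000000+0.400000+0.285714=0.6857
k=2 src: inc=0.285714, refl=0.285714·0.600000=0.1714; V=0.400000+0.285714+0.171429=0.8571
k=3 load: inc=0.171429, refl=0.171429·0.714286=0.1224; V=0.685714+0.171429+0.122449=0.9796

0 0 source 0.4000
1 5 load 0.6857
2 10 source 0.8571
3 15 load 0.9796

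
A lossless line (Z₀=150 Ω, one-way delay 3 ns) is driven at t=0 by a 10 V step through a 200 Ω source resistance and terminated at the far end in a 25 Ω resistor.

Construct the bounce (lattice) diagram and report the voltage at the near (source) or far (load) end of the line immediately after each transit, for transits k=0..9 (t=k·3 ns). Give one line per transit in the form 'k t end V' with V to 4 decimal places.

0 0 source 4.2857
1 3 load 1.2245
2 6 source 0.7872
3 9 load 1.0995
4 12 source 1.1442
5 15 load 1.1123
6 18 source 1.1077
7 21 load 1.1110
8 24 source 1.1115
9 27 load 1.1111

Γ_L=-0.714286, Γ_S=0.142857; launch V₁=10·150/350=4.285714
k=0 src: V=4.2857
k=1 load: inc=4.285714, refl=4.285714·-0.714286=-3.0612; V=0.000000+4.285714+-3.061224=1.2245
k=2 src: inc=-3.061224, refl=-3.061224·0.142857=-0.4373; V=4.285714+-3.061224+-0.437318=0.7872
k=3 load: inc=-0.437318, refl=-0.437318·-0.714286=0.3124; V=1.224490+-0.437318+0.312370=1.0995
k=4 src: inc=0.312370, refl=0.312370·0.142857=0.0446; V=0.787172+0.312370+0.044624=1.1442
k=5 load: inc=0.044624, refl=0.044624·-0.714286=-0.0319; V=1.099542+0.044624+-0.031874=1.1123
k=6 src: inc=-0.031874, refl=-0.031874·0.142857=-0.0046; V=1.144166+-0.031874+-0.004553=1.1077
k=7 load: inc=-0.004553, refl=-0.004553·-0.714286=0.0033; V=1.112292+-0.004553+0.003252=1.1110
k=8 src: inc=0.003252, refl=0.003252·0.142857=0.0005; V=1.107738+0.003252+0.000465=1.1115
k=9 load: inc=0.000465, refl=0.000465·-0.714286=-0.0003; V=1.110991+0.000465+-0.000332=1.1111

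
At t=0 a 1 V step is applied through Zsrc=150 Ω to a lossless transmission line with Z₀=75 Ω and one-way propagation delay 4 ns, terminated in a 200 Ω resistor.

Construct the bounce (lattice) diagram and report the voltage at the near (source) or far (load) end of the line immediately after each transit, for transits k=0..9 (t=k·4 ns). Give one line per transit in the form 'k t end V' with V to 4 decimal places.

0 0 source 0.3333
1 4 load 0.4848
2 8 source 0.5354
3 12 load 0.5583
4 16 source 0.5660
5 20 load 0.5694
6 24 source 0.5706
7 28 load 0.5711
8 32 source 0.5713
9 36 load 0.5714

Γ_L=0.454545, Γ_S=0.333333; launch V₁=1·75/225=0.333333
k=0 src: V=0.3333
k=1 load: inc=0.333333, refl=0.333333·0.454545=0.1515; V=0.000000+0.333333+0.151515=0.4848
k=2 src: inc=0.151515, refl=0.151515·0.333333=0.0505; V=0.333333+0.151515+0.050505=0.5354
k=3 load: inc=0.050505, refl=0.050505·0.454545=0.0230; V=0.484848+0.050505+0.022957=0.5583
k=4 src: inc=0.022957, refl=0.022957·0.333333=0.0077; V=0.535354+0.022957+0.007652=0.5660
k=5 load: inc=0.007652, refl=0.007652·0.454545=0.0035; V=0.558310+0.007652+0.003478=0.5694
k=6 src: inc=0.003478, refl=0.003478·0.333333=0.0012; V=0.565963+0.003478+0.001159=0.5706
k=7 load: inc=0.001159, refl=0.001159·0.454545=0.0005; V=0.569441+0.001159+0.000527=0.5711
k=8 src: inc=0.000527, refl=0.000527·0.333333=0.0002; V=0.570600+0.000527+0.000176=0.5713
k=9 load: inc=0.000176, refl=0.000176·0.454545=0.0001; V=0.571127+0.000176+0.000080=0.5714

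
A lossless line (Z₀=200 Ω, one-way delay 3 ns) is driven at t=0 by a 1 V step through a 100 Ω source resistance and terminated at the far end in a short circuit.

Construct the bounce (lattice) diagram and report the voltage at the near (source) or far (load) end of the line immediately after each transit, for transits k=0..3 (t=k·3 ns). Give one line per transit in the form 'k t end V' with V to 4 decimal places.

Γ_L=-1.000000, Γ_S=-0.333333; launch V₁=1·200/300=0.666667
k=0 src: V=0.6667
k=1 load: inc=0.666667, refl=0.666667·-1.000000=-0.6667; V=0.000000+0.666667+-0.666667=0.0000
k=2 src: inc=-0.666667, refl=-0.666667·-0.333333=0.2222; V=0.666667+-0.666667+0.222222=0.2222
k=3 load: inc=0.222222, refl=0.222222·-1.000000=-0.2222; V=0.000000+0.222222+-0.222222=0.0000

0 0 source 0.6667
1 3 load 0.0000
2 6 source 0.2222
3 9 load 0.0000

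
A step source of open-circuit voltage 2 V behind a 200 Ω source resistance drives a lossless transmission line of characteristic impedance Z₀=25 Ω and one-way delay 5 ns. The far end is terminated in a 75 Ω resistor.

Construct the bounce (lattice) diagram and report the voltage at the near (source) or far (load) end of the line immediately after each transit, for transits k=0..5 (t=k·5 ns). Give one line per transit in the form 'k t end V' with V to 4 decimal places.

Γ_L=0.500000, Γ_S=0.777778; launch V₁=2·25/225=0.222222
k=0 src: V=0.2222
k=1 load: inc=0.222222, refl=0.222222·0.500000=0.1111; V=0.000000+0.222222+0.111111=0.3333
k=2 src: inc=0.111111, refl=0.111111·0.777778=0.0864; V=0.222222+0.111111+0.086420=0.4198
k=3 load: inc=0.086420, refl=0.086420·0.500000=0.0432; V=0.333333+0.086420+0.043210=0.4630
k=4 src: inc=0.043210, refl=0.043210·0.777778=0.0336; V=0.419753+0.043210+0.033608=0.4966
k=5 load: inc=0.033608, refl=0.033608·0.500000=0.0168; V=0.462963+0.033608+0.016804=0.5134

0 0 source 0.2222
1 5 load 0.3333
2 10 source 0.4198
3 15 load 0.4630
4 20 source 0.4966
5 25 load 0.5134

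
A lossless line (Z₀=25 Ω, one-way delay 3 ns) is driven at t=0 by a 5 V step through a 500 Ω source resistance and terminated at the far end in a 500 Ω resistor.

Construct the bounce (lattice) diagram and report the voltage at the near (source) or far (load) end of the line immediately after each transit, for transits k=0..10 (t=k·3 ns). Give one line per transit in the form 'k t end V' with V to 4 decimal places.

0 0 source 0.2381
1 3 load 0.4535
2 6 source 0.6484
3 9 load 0.8248
4 12 source 0.9843
5 15 load 1.1287
6 18 source 1.2593
7 21 load 1.3774
8 24 source 1.4843
9 27 load 1.5811
10 30 source 1.6686

Γ_L=0.904762, Γ_S=0.904762; launch V₁=5·25/525=0.238095
k=0 src: V=0.2381
k=1 load: inc=0.238095, refl=0.238095·0.904762=0.2154; V=0.000000+0.238095+0.215420=0.4535
k=2 src: inc=0.215420, refl=0.215420·0.904762=0.1949; V=0.238095+0.215420+0.194903=0.6484
k=3 load: inc=0.194903, refl=0.194903·0.904762=0.1763; V=0.453515+0.194903+0.176341=0.8248
k=4 src: inc=0.176341, refl=0.176341·0.904762=0.1595; V=0.648418+0.176341+0.159547=0.9843
k=5 load: inc=0.159547, refl=0.159547·0.904762=0.1444; V=0.824759+0.159547+0.144352=1.1287
k=6 src: inc=0.144352, refl=0.144352·0.904762=0.1306; V=0.984306+0.144352+0.130604=1.2593
k=7 load: inc=0.130604, refl=0.130604·0.904762=0.1182; V=1.128658+0.130604+0.118166=1.3774
k=8 src: inc=0.118166, refl=0.118166·0.904762=0.1069; V=1.259262+0.118166+0.106912=1.4843
k=9 load: inc=0.106912, refl=0.106912·0.904762=0.0967; V=1.377427+0.106912+0.096730=1.5811
k=10 src: inc=0.096730, refl=0.096730·0.904762=0.0875; V=1.484339+0.096730+0.087517=1.6686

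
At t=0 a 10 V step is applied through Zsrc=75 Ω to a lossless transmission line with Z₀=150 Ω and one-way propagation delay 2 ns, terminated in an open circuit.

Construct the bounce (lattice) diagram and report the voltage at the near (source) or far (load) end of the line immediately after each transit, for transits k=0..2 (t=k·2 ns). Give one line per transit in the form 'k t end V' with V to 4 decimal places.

Γ_L=1.000000, Γ_S=-0.333333; launch V₁=10·150/225=6.666667
k=0 src: V=6.6667
k=1 load: inc=6.666667, refl=6.666667·1.000000=6.6667; V=0.000000+6.666667+6.666667=13.3333
k=2 src: inc=6.666667, refl=6.666667·-0.333333=-2.2222; V=6.666667+6.666667+-2.222222=11.1111

0 0 source 6.6667
1 2 load 13.3333
2 4 source 11.1111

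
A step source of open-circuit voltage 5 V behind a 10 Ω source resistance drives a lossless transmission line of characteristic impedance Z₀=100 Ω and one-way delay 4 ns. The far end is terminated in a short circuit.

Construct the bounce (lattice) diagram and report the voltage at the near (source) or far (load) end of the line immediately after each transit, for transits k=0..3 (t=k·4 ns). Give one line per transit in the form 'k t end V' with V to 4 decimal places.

Γ_L=-1.000000, Γ_S=-0.818182; launch V₁=5·100/110=4.545455
k=0 src: V=4.5455
k=1 load: inc=4.545455, refl=4.545455·-1.000000=-4.5455; V=0.000000+4.545455+-4.545455=0.0000
k=2 src: inc=-4.545455, refl=-4.545455·-0.818182=3.7190; V=4.545455+-4.545455+3.719008=3.7190
k=3 load: inc=3.719008, refl=3.719008·-1.000000=-3.7190; V=0.000000+3.719008+-3.719008=0.0000

0 0 source 4.5455
1 4 load 0.0000
2 8 source 3.7190
3 12 load 0.0000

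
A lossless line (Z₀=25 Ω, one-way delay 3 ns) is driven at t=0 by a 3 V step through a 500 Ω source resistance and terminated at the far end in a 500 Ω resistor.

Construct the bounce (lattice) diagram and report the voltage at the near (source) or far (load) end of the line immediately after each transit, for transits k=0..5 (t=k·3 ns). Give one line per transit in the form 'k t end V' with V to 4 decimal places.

0 0 source 0.1429
1 3 load 0.2721
2 6 source 0.3891
3 9 load 0.4949
4 12 source 0.5906
5 15 load 0.6772

Γ_L=0.904762, Γ_S=0.904762; launch V₁=3·25/525=0.142857
k=0 src: V=0.1429
k=1 load: inc=0.142857, refl=0.142857·0.904762=0.1293; V=0.000000+0.142857+0.129252=0.2721
k=2 src: inc=0.129252, refl=0.129252·0.904762=0.1169; V=0.142857+0.129252+0.116942=0.3891
k=3 load: inc=0.116942, refl=0.116942·0.904762=0.1058; V=0.272109+0.116942+0.105805=0.4949
k=4 src: inc=0.105805, refl=0.105805·0.904762=0.0957; V=0.389051+0.105805+0.095728=0.5906
k=5 load: inc=0.095728, refl=0.095728·0.904762=0.0866; V=0.494856+0.095728+0.086611=0.6772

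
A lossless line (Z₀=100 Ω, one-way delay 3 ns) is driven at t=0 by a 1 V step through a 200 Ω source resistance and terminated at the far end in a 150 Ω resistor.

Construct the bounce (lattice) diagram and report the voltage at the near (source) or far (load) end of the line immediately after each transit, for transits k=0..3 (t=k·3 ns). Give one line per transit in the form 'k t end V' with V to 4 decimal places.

Γ_L=0.200000, Γ_S=0.333333; launch V₁=1·100/300=0.333333
k=0 src: V=0.3333
k=1 load: inc=0.333333, refl=0.333333·0.200000=0.0667; V=0.000000+0.333333+0.066667=0.4000
k=2 src: inc=0.066667, refl=0.066667·0.333333=0.0222; V=0.333333+0.066667+0.022222=0.4222
k=3 load: inc=0.022222, refl=0.022222·0.200000=0.0044; V=0.400000+0.022222+0.004444=0.4267

0 0 source 0.3333
1 3 load 0.4000
2 6 source 0.4222
3 9 load 0.4267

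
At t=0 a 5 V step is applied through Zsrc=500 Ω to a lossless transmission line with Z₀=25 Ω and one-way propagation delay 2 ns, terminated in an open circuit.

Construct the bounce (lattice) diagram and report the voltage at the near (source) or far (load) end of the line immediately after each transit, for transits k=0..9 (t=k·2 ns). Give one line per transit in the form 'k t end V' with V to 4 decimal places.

Γ_L=1.000000, Γ_S=0.904762; launch V₁=5·25/525=0.238095
k=0 src: V=0.2381
k=1 load: inc=0.238095, refl=0.238095·1.000000=0.2381; V=0.000000+0.238095+0.238095=0.4762
k=2 src: inc=0.238095, refl=0.238095·0.904762=0.2154; V=0.238095+0.238095+0.215420=0.6916
k=3 load: inc=0.215420, refl=0.215420·1.000000=0.2154; V=0.476190+0.215420+0.215420=0.9070
k=4 src: inc=0.215420, refl=0.215420·0.904762=0.1949; V=0.691610+0.215420+0.194903=1.1019
k=5 load: inc=0.194903, refl=0.194903·1.000000=0.1949; V=0.907029+0.194903+0.194903=1.2968
k=6 src: inc=0.194903, refl=0.194903·0.904762=0.1763; V=1.101933+0.194903+0.176341=1.4732
k=7 load: inc=0.176341, refl=0.176341·1.000000=0.1763; V=1.296836+0.176341+0.176341=1.6495
k=8 src: inc=0.176341, refl=0.176341·0.904762=0.1595; V=1.473177+0.176341+0.159547=1.8091
k=9 load: inc=0.159547, refl=0.159547·1.000000=0.1595; V=1.649518+0.159547+0.159547=1.9686

0 0 source 0.2381
1 2 load 0.4762
2 4 source 0.6916
3 6 load 0.9070
4 8 source 1.1019
5 10 load 1.2968
6 12 source 1.4732
7 14 load 1.6495
8 16 source 1.8091
9 18 load 1.9686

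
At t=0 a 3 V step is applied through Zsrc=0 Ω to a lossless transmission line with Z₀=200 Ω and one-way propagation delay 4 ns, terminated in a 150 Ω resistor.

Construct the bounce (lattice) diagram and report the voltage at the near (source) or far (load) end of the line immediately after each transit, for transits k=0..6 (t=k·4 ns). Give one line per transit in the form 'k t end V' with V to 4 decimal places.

Γ_L=-0.142857, Γ_S=-1.000000; launch V₁=3·200/200=3.000000
k=0 src: V=3.0000
k=1 load: inc=3.000000, refl=3.000000·-0.142857=-0.4286; V=0.000000+3.000000+-0.428571=2.5714
k=2 src: inc=-0.428571, refl=-0.428571·-1.000000=0.4286; V=3.000000+-0.428571+0.428571=3.0000
k=3 load: inc=0.428571, refl=0.428571·-0.142857=-0.0612; V=2.571429+0.428571+-0.061224=2.9388
k=4 src: inc=-0.061224, refl=-0.061224·-1.000000=0.0612; V=3.000000+-0.061224+0.061224=3.0000
k=5 load: inc=0.061224, refl=0.061224·-0.142857=-0.0087; V=2.938776+0.061224+-0.008746=2.9913
k=6 src: inc=-0.008746, refl=-0.008746·-1.000000=0.0087; V=3.000000+-0.008746+0.008746=3.0000

0 0 source 3.0000
1 4 load 2.5714
2 8 source 3.0000
3 12 load 2.9388
4 16 source 3.0000
5 20 load 2.9913
6 24 source 3.0000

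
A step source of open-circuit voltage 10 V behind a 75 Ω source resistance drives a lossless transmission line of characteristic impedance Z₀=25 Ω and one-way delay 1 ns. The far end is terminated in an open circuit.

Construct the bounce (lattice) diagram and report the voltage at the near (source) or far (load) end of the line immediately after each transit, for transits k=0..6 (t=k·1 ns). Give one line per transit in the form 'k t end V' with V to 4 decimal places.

Γ_L=1.000000, Γ_S=0.500000; launch V₁=10·25/100=2.500000
k=0 src: V=2.5000
k=1 load: inc=2.500000, refl=2.500000·1.000000=2.5000; V=0.000000+2.500000+2.500000=5.0000
k=2 src: inc=2.500000, refl=2.500000·0.500000=1.2500; V=2.500000+2.500000+1.250000=6.2500
k=3 load: inc=1.250000, refl=1.250000·1.000000=1.2500; V=5.000000+1.250000+1.250000=7.5000
k=4 src: inc=1.250000, refl=1.250000·0.500000=0.6250; V=6.250000+1.250000+0.625000=8.1250
k=5 load: inc=0.625000, refl=0.625000·1.000000=0.6250; V=7.500000+0.625000+0.625000=8.7500
k=6 src: inc=0.625000, refl=0.625000·0.500000=0.3125; V=8.125000+0.625000+0.312500=9.0625

0 0 source 2.5000
1 1 load 5.0000
2 2 source 6.2500
3 3 load 7.5000
4 4 source 8.1250
5 5 load 8.7500
6 6 source 9.0625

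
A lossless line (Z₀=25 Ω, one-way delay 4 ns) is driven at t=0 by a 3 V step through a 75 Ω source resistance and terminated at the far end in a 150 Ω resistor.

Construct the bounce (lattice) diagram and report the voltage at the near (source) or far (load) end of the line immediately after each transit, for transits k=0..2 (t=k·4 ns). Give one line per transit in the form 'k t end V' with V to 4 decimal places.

0 0 source 0.7500
1 4 load 1.2857
2 8 source 1.5536

Γ_L=0.714286, Γ_S=0.500000; launch V₁=3·25/100=0.750000
k=0 src: V=0.7500
k=1 load: inc=0.750000, refl=0.750000·0.714286=0.5357; V=0.000000+0.750000+0.535714=1.2857
k=2 src: inc=0.535714, refl=0.535714·0.500000=0.2679; V=0.750000+0.535714+0.267857=1.5536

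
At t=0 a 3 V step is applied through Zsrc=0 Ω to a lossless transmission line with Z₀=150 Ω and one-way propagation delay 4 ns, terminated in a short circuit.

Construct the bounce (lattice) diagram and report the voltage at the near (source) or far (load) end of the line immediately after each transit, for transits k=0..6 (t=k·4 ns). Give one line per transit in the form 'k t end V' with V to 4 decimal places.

0 0 source 3.0000
1 4 load 0.0000
2 8 source 3.0000
3 12 load 0.0000
4 16 source 3.0000
5 20 load 0.0000
6 24 source 3.0000

Γ_L=-1.000000, Γ_S=-1.000000; launch V₁=3·150/150=3.000000
k=0 src: V=3.0000
k=1 load: inc=3.000000, refl=3.000000·-1.000000=-3.0000; V=0.000000+3.000000+-3.000000=0.0000
k=2 src: inc=-3.000000, refl=-3.000000·-1.000000=3.0000; V=3.000000+-3.000000+3.000000=3.0000
k=3 load: inc=3.000000, refl=3.000000·-1.000000=-3.0000; V=0.000000+3.000000+-3.000000=0.0000
k=4 src: inc=-3.000000, refl=-3.000000·-1.000000=3.0000; V=3.000000+-3.000000+3.000000=3.0000
k=5 load: inc=3.000000, refl=3.000000·-1.000000=-3.0000; V=0.000000+3.000000+-3.000000=0.0000
k=6 src: inc=-3.000000, refl=-3.000000·-1.000000=3.0000; V=3.000000+-3.000000+3.000000=3.0000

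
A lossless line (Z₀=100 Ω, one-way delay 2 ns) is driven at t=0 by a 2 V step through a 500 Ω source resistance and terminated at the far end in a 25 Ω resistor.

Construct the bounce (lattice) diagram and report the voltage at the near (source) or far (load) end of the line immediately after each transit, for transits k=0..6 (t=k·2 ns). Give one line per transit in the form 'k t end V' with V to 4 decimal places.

Γ_L=-0.600000, Γ_S=0.666667; launch V₁=2·100/600=0.333333
k=0 src: V=0.3333
k=1 load: inc=0.333333, refl=0.333333·-0.600000=-0.2000; V=0.000000+0.333333+-0.200000=0.1333
k=2 src: inc=-0.200000, refl=-0.200000·0.666667=-0.1333; V=0.333333+-0.200000+-0.133333=0.0000
k=3 load: inc=-0.133333, refl=-0.133333·-0.600000=0.0800; V=0.133333+-0.133333+0.080000=0.0800
k=4 src: inc=0.080000, refl=0.080000·0.666667=0.0533; V=0.000000+0.080000+0.053333=0.1333
k=5 load: inc=0.053333, refl=0.053333·-0.600000=-0.0320; V=0.080000+0.053333+-0.032000=0.1013
k=6 src: inc=-0.032000, refl=-0.032000·0.666667=-0.0213; V=0.133333+-0.032000+-0.021333=0.0800

0 0 source 0.3333
1 2 load 0.1333
2 4 source 0.0000
3 6 load 0.0800
4 8 source 0.1333
5 10 load 0.1013
6 12 source 0.0800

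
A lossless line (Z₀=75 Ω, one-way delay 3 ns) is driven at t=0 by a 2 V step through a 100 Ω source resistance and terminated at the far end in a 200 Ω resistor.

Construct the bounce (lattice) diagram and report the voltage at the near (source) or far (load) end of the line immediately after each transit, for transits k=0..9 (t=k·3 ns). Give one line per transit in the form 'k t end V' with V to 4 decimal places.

Γ_L=0.454545, Γ_S=0.142857; launch V₁=2·75/175=0.857143
k=0 src: V=0.8571
k=1 load: inc=0.857143, refl=0.857143·0.454545=0.3896; V=0.000000+0.857143+0.389610=1.2468
k=2 src: inc=0.389610, refl=0.389610·0.142857=0.0557; V=0.857143+0.389610+0.055659=1.3024
k=3 load: inc=0.055659, refl=0.055659·0.454545=0.0253; V=1.246753+0.055659+0.025299=1.3277
k=4 src: inc=0.025299, refl=0.025299·0.142857=0.0036; V=1.302412+0.025299+0.003614=1.3313
k=5 load: inc=0.003614, refl=0.003614·0.454545=0.0016; V=1.327711+0.003614+0.001643=1.3330
k=6 src: inc=0.001643, refl=0.001643·0.142857=0.0002; V=1.331325+0.001643+0.000235=1.3332
k=7 load: inc=0.000235, refl=0.000235·0.454545=0.0001; V=1.332968+0.000235+0.000107=1.3333
k=8 src: inc=0.000107, refl=0.000107·0.142857=0.0000; V=1.333203+0.000107+0.000015=1.3333
k=9 load: inc=0.000015, refl=0.000015·0.454545=0.0000; V=1.333310+0.000015+0.000007=1.3333

0 0 source 0.8571
1 3 load 1.2468
2 6 source 1.3024
3 9 load 1.3277
4 12 source 1.3313
5 15 load 1.3330
6 18 source 1.3332
7 21 load 1.3333
8 24 source 1.3333
9 27 load 1.3333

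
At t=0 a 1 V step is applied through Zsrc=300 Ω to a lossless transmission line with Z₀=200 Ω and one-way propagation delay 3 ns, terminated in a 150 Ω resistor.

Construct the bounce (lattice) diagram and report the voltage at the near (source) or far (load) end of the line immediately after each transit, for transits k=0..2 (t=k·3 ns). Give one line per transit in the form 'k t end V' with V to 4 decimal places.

Γ_L=-0.142857, Γ_S=0.200000; launch V₁=1·200/500=0.400000
k=0 src: V=0.4000
k=1 load: inc=0.400000, refl=0.400000·-0.142857=-0.0571; V=0.000000+0.400000+-0.057143=0.3429
k=2 src: inc=-0.057143, refl=-0.057143·0.200000=-0.0114; V=0.400000+-0.057143+-0.011429=0.3314

0 0 source 0.4000
1 3 load 0.3429
2 6 source 0.3314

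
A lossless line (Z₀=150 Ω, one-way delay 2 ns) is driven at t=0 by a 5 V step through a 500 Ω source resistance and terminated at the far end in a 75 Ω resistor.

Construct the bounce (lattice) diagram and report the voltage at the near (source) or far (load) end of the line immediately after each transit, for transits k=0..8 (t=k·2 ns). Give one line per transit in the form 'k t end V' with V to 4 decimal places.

0 0 source 1.1538
1 2 load 0.7692
2 4 source 0.5621
3 6 load 0.6312
4 8 source 0.6683
5 10 load 0.6559
6 12 source 0.6493
7 14 load 0.6515
8 16 source 0.6527

Γ_L=-0.333333, Γ_S=0.538462; launch V₁=5·150/650=1.153846
k=0 src: V=1.1538
k=1 load: inc=1.153846, refl=1.153846·-0.333333=-0.3846; V=0.000000+1.153846+-0.384615=0.7692
k=2 src: inc=-0.384615, refl=-0.384615·0.538462=-0.2071; V=1.153846+-0.384615+-0.207101=0.5621
k=3 load: inc=-0.207101, refl=-0.207101·-0.333333=0.0690; V=0.769231+-0.207101+0.069034=0.6312
k=4 src: inc=0.069034, refl=0.069034·0.538462=0.0372; V=0.562130+0.069034+0.037172=0.6683
k=5 load: inc=0.037172, refl=0.037172·-0.333333=-0.0124; V=0.631164+0.037172+-0.012391=0.6559
k=6 src: inc=-0.012391, refl=-0.012391·0.538462=-0.0067; V=0.668336+-0.012391+-0.006672=0.6493
k=7 load: inc=-0.006672, refl=-0.006672·-0.333333=0.0022; V=0.655945+-0.006672+0.002224=0.6515
k=8 src: inc=0.002224, refl=0.002224·0.538462=0.0012; V=0.649273+0.002224+0.001198=0.6527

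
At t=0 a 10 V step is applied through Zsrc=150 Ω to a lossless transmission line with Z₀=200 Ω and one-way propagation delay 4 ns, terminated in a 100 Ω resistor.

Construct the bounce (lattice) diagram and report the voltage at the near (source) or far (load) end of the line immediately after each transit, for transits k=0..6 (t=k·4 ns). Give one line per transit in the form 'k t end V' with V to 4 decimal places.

0 0 source 5.7143
1 4 load 3.8095
2 8 source 4.0816
3 12 load 3.9909
4 16 source 4.0039
5 20 load 3.9996
6 24 source 4.0002

Γ_L=-0.333333, Γ_S=-0.142857; launch V₁=10·200/350=5.714286
k=0 src: V=5.7143
k=1 load: inc=5.714286, refl=5.714286·-0.333333=-1.9048; V=0.000000+5.714286+-1.904762=3.8095
k=2 src: inc=-1.904762, refl=-1.904762·-0.142857=0.2721; V=5.714286+-1.904762+0.272109=4.0816
k=3 load: inc=0.272109, refl=0.272109·-0.333333=-0.0907; V=3.809524+0.272109+-0.090703=3.9909
k=4 src: inc=-0.090703, refl=-0.090703·-0.142857=0.0130; V=4.081633+-0.090703+0.012958=4.0039
k=5 load: inc=0.012958, refl=0.012958·-0.333333=-0.0043; V=3.990930+0.012958+-0.004319=3.9996
k=6 src: inc=-0.004319, refl=-0.004319·-0.142857=0.0006; V=4.003887+-0.004319+0.000617=4.0002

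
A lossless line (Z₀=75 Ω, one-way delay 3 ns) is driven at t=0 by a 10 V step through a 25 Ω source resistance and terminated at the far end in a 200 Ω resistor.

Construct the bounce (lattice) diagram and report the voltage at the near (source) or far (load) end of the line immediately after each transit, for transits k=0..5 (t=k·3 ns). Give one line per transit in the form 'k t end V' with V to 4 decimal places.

Γ_L=0.454545, Γ_S=-0.500000; launch V₁=10·75/100=7.500000
k=0 src: V=7.5000
k=1 load: inc=7.500000, refl=7.500000·0.454545=3.4091; V=0.000000+7.500000+3.409091=10.9091
k=2 src: inc=3.409091, refl=3.409091·-0.500000=-1.7045; V=7.500000+3.409091+-1.704545=9.2045
k=3 load: inc=-1.704545, refl=-1.704545·0.454545=-0.7748; V=10.909091+-1.704545+-0.774793=8.4298
k=4 src: inc=-0.774793, refl=-0.774793·-0.500000=0.3874; V=9.204545+-0.774793+0.387397=8.8171
k=5 load: inc=0.387397, refl=0.387397·0.454545=0.1761; V=8.429752+0.387397+0.176089=8.9932

0 0 source 7.5000
1 3 load 10.9091
2 6 source 9.2045
3 9 load 8.4298
4 12 source 8.8171
5 15 load 8.9932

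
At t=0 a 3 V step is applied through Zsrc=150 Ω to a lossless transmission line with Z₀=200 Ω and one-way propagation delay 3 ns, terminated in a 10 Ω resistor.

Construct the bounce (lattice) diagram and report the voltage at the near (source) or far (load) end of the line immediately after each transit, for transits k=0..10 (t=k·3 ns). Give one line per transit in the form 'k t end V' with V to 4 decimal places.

0 0 source 1.7143
1 3 load 0.1633
2 6 source 0.3848
3 9 load 0.1844
4 12 source 0.2130
5 15 load 0.1871
6 18 source 0.1908
7 21 load 0.1874
8 24 source 0.1879
9 27 load 0.1875
10 30 source 0.1876

Γ_L=-0.904762, Γ_S=-0.142857; launch V₁=3·200/350=1.714286
k=0 src: V=1.7143
k=1 load: inc=1.714286, refl=1.714286·-0.904762=-1.5510; V=0.000000+1.714286+-1.551020=0.1633
k=2 src: inc=-1.551020, refl=-1.551020·-0.142857=0.2216; V=1.714286+-1.551020+0.221574=0.3848
k=3 load: inc=0.221574, refl=0.221574·-0.904762=-0.2005; V=0.163265+0.221574+-0.200472=0.1844
k=4 src: inc=-0.200472, refl=-0.200472·-0.142857=0.0286; V=0.384840+-0.200472+0.028639=0.2130
k=5 load: inc=0.028639, refl=0.028639·-0.904762=-0.0259; V=0.184368+0.028639+-0.025911=0.1871
k=6 src: inc=-0.025911, refl=-0.025911·-0.142857=0.0037; V=0.213006+-0.025911+0.003702=0.1908
k=7 load: inc=0.003702, refl=0.003702·-0.904762=-0.0033; V=0.187095+0.003702+-0.003349=0.1874
k=8 src: inc=-0.003349, refl=-0.003349·-0.142857=0.0005; V=0.190797+-0.003349+0.000478=0.1879
k=9 load: inc=0.000478, refl=0.000478·-0.904762=-0.0004; V=0.187448+0.000478+-0.000433=0.1875
k=10 src: inc=-0.000433, refl=-0.000433·-0.142857=0.0001; V=0.187926+-0.000433+0.000062=0.1876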